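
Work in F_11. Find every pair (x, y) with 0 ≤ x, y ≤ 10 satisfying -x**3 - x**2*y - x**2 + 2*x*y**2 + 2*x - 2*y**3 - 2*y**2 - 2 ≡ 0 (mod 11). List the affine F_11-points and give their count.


Affine F_11-points: {(0, 6), (1, 6), (1, 8), (2, 9), (3, 3), (3, 4), (3, 6), (5, 2), (5, 4), (5, 9), (6, 0), (7, 3), (8, 3), (9, 4), (10, 1)}; count = 15.

For each of the 121 pairs (x, y) ∈ F_11², evaluate f(x, y) mod 11. Record the zeros.
  x = 0: [0↦9, 1↦5, 2↦7, 3↦3, 4↦3, 5↦6, 6↦0, 7↦6, 8↦1, 9↦6, 10↦9]  zeros at y ∈ {6}
  x = 1: [0↦9, 1↦6, 2↦2, 3↦7, 4↦9, 5↦7, 6↦0, 7↦9, 8↦0, 9↦5, 10↦1]  zeros at y ∈ {6, 8}
  x = 2: [0↦1, 1↦8, 2↦7, 3↦8, 4↦10, 5↦1, 6↦2, 7↦1, 8↦8, 9↦0, 10↦9]  zeros at y ∈ {9}
  x = 3: [0↦1, 1↦5, 2↦5, 3↦0, 4↦0, 5↦4, 6↦0, 7↦9, 8↦8, 9↦7, 10↦5]  zeros at y ∈ {3, 4, 6}
  x = 4: [0↦3, 1↦2, 2↦1, 3↦10, 4↦6, 5↦10, 6↦10, 7↦5, 8↦5, 9↦9, 10↦5]  zeros at y ∈ ∅
  x = 5: [0↦1, 1↦4, 2↦0, 3↦10, 4↦0, 5↦2, 6↦4, 7↦5, 8↦4, 9↦0, 10↦3]  zeros at y ∈ {2, 4, 9}
  x = 6: [0↦0, 1↦5, 2↦7, 3↦5, 4↦9, 5↦7, 6↦9, 7↦3, 8↦10, 9↦7, 10↦4]  zeros at y ∈ {0}
  x = 7: [0↦5, 1↦10, 2↦5, 3↦0, 4↦5, 5↦8, 6↦8, 7↦4, 8↦6, 9↦2, 10↦2]  zeros at y ∈ {3}
  x = 8: [0↦10, 1↦2, 2↦10, 3↦0, 4↦4, 5↦10, 6↦6, 7↦2, 8↦8, 9↦1, 10↦2]  zeros at y ∈ {3}
  x = 9: [0↦9, 1↦8, 2↦5, 3↦10, 4↦0, 5↦7, 6↦8, 7↦2, 8↦10, 9↦9, 10↦9]  zeros at y ∈ {4}
  x = 10: [0↦7, 1↦0, 2↦6, 3↦2, 4↦9, 5↦4, 6↦8, 7↦9, 8↦6, 9↦9, 10↦6]  zeros at y ∈ {1}
Collecting zeros: affine points = {(0, 6), (1, 6), (1, 8), (2, 9), (3, 3), (3, 4), (3, 6), (5, 2), (5, 4), (5, 9), (6, 0), (7, 3), (8, 3), (9, 4), (10, 1)}.
Total count |C(F_11)_aff| = 15.


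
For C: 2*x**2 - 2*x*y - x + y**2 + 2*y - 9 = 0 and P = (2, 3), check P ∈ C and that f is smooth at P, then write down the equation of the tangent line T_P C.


Tangent line at P: x + 4*y - 14 = 0.

Step 1: f(2, 3) = 0, so P lies on C.
Step 2: partial derivatives
  f_x(x, y) = 4*x - 2*y - 1, f_y(x, y) = -2*x + 2*y + 2.
  f_x(P) = 1, f_y(P) = 4 (gradient nonzero, so P is smooth).
Step 3: tangent line at P: 1·(x − 2) + 4·(y − 3) = 0.
Expanding: x + 4*y - 14 = 0.


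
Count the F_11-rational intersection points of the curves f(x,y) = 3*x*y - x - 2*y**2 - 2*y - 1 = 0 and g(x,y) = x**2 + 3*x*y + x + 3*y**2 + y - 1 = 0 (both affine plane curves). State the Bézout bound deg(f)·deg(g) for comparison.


Common zeros: {(2, 8), (8, 1)}; count = 2; Bézout bound = 4.

deg(f) = 2, deg(g) = 2, so Bézout bound = 4.
Scan x ∈ F_11. For each x, list the y ∈ F_11 with f(x, y) ≡ 0 and those with g(x, y) ≡ 0 (mod 11); the common zeros in that column are the intersection.
  x = 0: f ≡ 0 at y ∈ ∅; g ≡ 0 at y ∈ ∅; common: ∅.
  x = 1: f ≡ 0 at y ∈ ∅; g ≡ 0 at y ∈ {7, 10}; common: ∅.
  x = 2: f ≡ 0 at y ∈ {5, 8}; g ≡ 0 at y ∈ {8}; common: {8}.
  x = 3: f ≡ 0 at y ∈ ∅; g ≡ 0 at y ∈ {0, 4}; common: ∅.
  x = 4: f ≡ 0 at y ∈ {7, 9}; g ≡ 0 at y ∈ ∅; common: ∅.
  x = 5: f ≡ 0 at y ∈ {6}; g ≡ 0 at y ∈ ∅; common: ∅.
  x = 6: f ≡ 0 at y ∈ ∅; g ≡ 0 at y ∈ {4, 8}; common: ∅.
  x = 7: f ≡ 0 at y ∈ {2}; g ≡ 0 at y ∈ {0}; common: ∅.
  x = 8: f ≡ 0 at y ∈ {1, 10}; g ≡ 0 at y ∈ {1, 9}; common: {1}.
  x = 9: f ≡ 0 at y ∈ ∅; g ≡ 0 at y ∈ ∅; common: ∅.
  x = 10: f ≡ 0 at y ∈ {0, 3}; g ≡ 0 at y ∈ {1, 7}; common: ∅.
Collecting: common zeros = {(2, 8), (8, 1)}, so the count is 2.
Comparison with the Bézout bound: 2 ≤ 4 = deg(f)·deg(g), as expected for curves with no common component (the affine F_11-count falls short of the bound because intersections may lie at infinity, over extension fields, or carry multiplicity).


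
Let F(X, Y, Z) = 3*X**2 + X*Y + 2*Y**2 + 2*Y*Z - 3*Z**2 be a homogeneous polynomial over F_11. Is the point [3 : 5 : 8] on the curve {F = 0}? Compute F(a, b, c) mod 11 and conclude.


F(3,5,8) ≡ 2 (mod 11); P is NOT on the curve.

Evaluate F(3, 5, 8) term-by-term (mod 11).
  3*X**2 ↦ 3·9·1·1 = 27
  X*Y ↦ 1·3·5·1 = 15
  2*Y**2 ↦ 2·1·25·1 = 50
  2*Y*Z ↦ 2·1·5·8 = 80
  -3*Z**2 ↦ -3·1·1·64 = -192
Sum: F(3, 5, 8) = (27) + (15) + (50) + (80) + (-192) = -20.
Reducing mod 11: -20 ≡ 2 (mod 11).
Since F(a, b, c) ≡ 2 ≠ 0 (mod 11), P does NOT lie on the curve.


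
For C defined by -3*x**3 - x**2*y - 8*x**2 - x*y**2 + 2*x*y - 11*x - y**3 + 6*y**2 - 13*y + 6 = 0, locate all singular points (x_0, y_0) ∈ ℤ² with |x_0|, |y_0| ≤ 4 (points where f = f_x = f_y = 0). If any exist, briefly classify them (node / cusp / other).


Singular points: {(-1, 2)}; classification: node.

Compute partial derivatives:
  f_x = -9*x**2 - 2*x*y - 16*x - y**2 + 2*y - 11.
  f_y = -x**2 - 2*x*y + 2*x - 3*y**2 + 12*y - 13.
Scan x_0 ∈ {−4, ..., 4}. For each x_0, f_y(x_0, y) is a polynomial in y; find its integer roots y ∈ {−4, ..., 4}, then test f_x and f at those candidates.
  x = -4: f_y(-4, y) = -3*y**2 + 20*y - 37; no integer root y with |y| ≤ 4.
  x = -3: f_y(-3, y) = -3*y**2 + 18*y - 28; no integer root y with |y| ≤ 4.
  x = -2: f_y(-2, y) = -3*y**2 + 16*y - 21; vanishes at y ∈ {3}. (-2, 3): f_x = -6 ≠ 0.
  x = -1: f_y(-1, y) = -3*y**2 + 14*y - 16; vanishes at y ∈ {2}. (-1, 2): f_x = 0, f = 0 — SINGULAR.
  x = 0: f_y(0, y) = -3*y**2 + 12*y - 13; no integer root y with |y| ≤ 4.
  x = 1: f_y(1, y) = -3*y**2 + 10*y - 12; no integer root y with |y| ≤ 4.
  x = 2: f_y(2, y) = -3*y**2 + 8*y - 13; no integer root y with |y| ≤ 4.
  x = 3: f_y(3, y) = -3*y**2 + 6*y - 16; no integer root y with |y| ≤ 4.
  x = 4: f_y(4, y) = -3*y**2 + 4*y - 21; no integer root y with |y| ≤ 4.
Only singular point on the grid: (-1, 2).
Classify: substitute x = -1 + u, y = 2 + v and expand: f = -3*u**3 - u**2*v - u**2 - u*v**2 - v**3 + v**2.
No constant or linear terms (consistent with a singular point). Quadratic part: -u**2 + v**2. Cubic part: -3*u**3 - u**2*v - u*v**2 - v**3.
The quadratic part v**2 - u**2 = (v − u)(v + u) splits into two distinct linear factors, so there are two distinct tangent lines y − 2 = ±(x − -1) — this is a node (ordinary double point).
Classification: node.


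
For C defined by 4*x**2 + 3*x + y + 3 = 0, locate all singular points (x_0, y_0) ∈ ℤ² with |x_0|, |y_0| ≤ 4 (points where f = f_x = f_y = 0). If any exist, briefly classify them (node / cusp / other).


No singular points in the scanned grid; C is smooth there.

Compute partial derivatives:
  f_x = 8*x + 3.
  f_y = 1.
f_y = 1 is a nonzero constant, so f_y never vanishes: no point (x, y) can satisfy f = f_x = f_y = 0. In particular no (x, y) ∈ {−4, ..., 4}² is singular; the curve is smooth.


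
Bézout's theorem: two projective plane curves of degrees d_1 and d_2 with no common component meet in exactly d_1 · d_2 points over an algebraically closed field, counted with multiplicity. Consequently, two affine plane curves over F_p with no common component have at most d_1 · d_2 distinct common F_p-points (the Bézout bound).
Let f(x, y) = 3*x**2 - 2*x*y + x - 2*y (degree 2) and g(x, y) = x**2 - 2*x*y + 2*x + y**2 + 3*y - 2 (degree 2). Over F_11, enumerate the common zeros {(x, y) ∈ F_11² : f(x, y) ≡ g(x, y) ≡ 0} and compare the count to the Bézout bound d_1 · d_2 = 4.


Common zeros: {(3, 1)}; count = 1; Bézout bound = 4.

deg(f) = 2, deg(g) = 2, so Bézout bound = 4.
Scan x ∈ F_11. For each x, list the y ∈ F_11 with f(x, y) ≡ 0 and those with g(x, y) ≡ 0 (mod 11); the common zeros in that column are the intersection.
  x = 0: f ≡ 0 at y ∈ {0}; g ≡ 0 at y ∈ ∅; common: ∅.
  x = 1: f ≡ 0 at y ∈ {1}; g ≡ 0 at y ∈ ∅; common: ∅.
  x = 2: f ≡ 0 at y ∈ {6}; g ≡ 0 at y ∈ ∅; common: ∅.
  x = 3: f ≡ 0 at y ∈ {1}; g ≡ 0 at y ∈ {1, 2}; common: {1}.
  x = 4: f ≡ 0 at y ∈ {3}; g ≡ 0 at y ∈ {0, 5}; common: ∅.
  x = 5: f ≡ 0 at y ∈ {3}; g ≡ 0 at y ∈ {0, 7}; common: ∅.
  x = 6: f ≡ 0 at y ∈ {5}; g ≡ 0 at y ∈ ∅; common: ∅.
  x = 7: f ≡ 0 at y ∈ {0}; g ≡ 0 at y ∈ {4, 7}; common: ∅.
  x = 8: f ≡ 0 at y ∈ {5}; g ≡ 0 at y ∈ {1}; common: ∅.
  x = 9: f ≡ 0 at y ∈ {6}; g ≡ 0 at y ∈ ∅; common: ∅.
  x = 10: f ≡ 0 at y ∈ ∅; g ≡ 0 at y ∈ {2, 4}; common: ∅.
Collecting: common zeros = {(3, 1)}, so the count is 1.
Comparison with the Bézout bound: 1 ≤ 4 = deg(f)·deg(g), as expected for curves with no common component (the affine F_11-count falls short of the bound because intersections may lie at infinity, over extension fields, or carry multiplicity).


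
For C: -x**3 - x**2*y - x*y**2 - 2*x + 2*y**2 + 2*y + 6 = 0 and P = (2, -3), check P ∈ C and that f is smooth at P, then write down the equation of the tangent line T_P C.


Tangent line at P: -11*x - 2*y + 16 = 0.

Step 1: f(2, -3) = 0, so P lies on C.
Step 2: partial derivatives
  f_x(x, y) = -3*x**2 - 2*x*y - y**2 - 2, f_y(x, y) = -x**2 - 2*x*y + 4*y + 2.
  f_x(P) = -11, f_y(P) = -2 (gradient nonzero, so P is smooth).
Step 3: tangent line at P: -11·(x − 2) + -2·(y − -3) = 0.
Expanding: -11*x - 2*y + 16 = 0.


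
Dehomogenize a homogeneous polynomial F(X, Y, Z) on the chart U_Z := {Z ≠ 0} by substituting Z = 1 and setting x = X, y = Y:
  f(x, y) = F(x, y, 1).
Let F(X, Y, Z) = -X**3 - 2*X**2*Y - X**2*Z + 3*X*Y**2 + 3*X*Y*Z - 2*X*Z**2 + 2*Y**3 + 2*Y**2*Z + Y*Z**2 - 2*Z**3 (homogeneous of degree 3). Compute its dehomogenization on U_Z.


f(x, y) = -x**3 - 2*x**2*y - x**2 + 3*x*y**2 + 3*x*y - 2*x + 2*y**3 + 2*y**2 + y - 2

On U_Z we set Z = 1. Each monomial c·X^i·Y^j·Z^k in F becomes c·x^i·y^j·1^k = c·x^i·y^j.
Substituting Z = 1: F(X, Y, 1) = -x**3 - 2*x**2*y - x**2 + 3*x*y**2 + 3*x*y - 2*x + 2*y**3 + 2*y**2 + y - 2.
Note: deg(f) ≤ deg(F) = 3; strict inequality happens when F is divisible by Z (lost terms).


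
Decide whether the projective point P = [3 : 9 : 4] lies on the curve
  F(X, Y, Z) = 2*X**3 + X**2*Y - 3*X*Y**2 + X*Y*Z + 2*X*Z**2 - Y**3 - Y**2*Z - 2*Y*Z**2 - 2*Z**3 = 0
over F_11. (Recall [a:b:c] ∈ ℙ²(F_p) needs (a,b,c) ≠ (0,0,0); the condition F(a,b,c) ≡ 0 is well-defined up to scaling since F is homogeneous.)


F(3,9,4) ≡ 0 (mod 11); P is on the curve.

Evaluate F(3, 9, 4) term-by-term (mod 11).
  2*X**3 ↦ 2·27·1·1 = 54
  X**2*Y ↦ 1·9·9·1 = 81
  -3*X*Y**2 ↦ -3·3·81·1 = -729
  X*Y*Z ↦ 1·3·9·4 = 108
  2*X*Z**2 ↦ 2·3·1·16 = 96
  -Y**3 ↦ -1·1·729·1 = -729
  -Y**2*Z ↦ -1·1·81·4 = -324
  -2*Y*Z**2 ↦ -2·1·9·16 = -288
  -2*Z**3 ↦ -2·1·1·64 = -128
Sum: F(3, 9, 4) = (54) + (81) + (-729) + (108) + (96) + (-729) + (-324) + (-288) + (-128) = -1859.
Reducing mod 11: -1859 ≡ 0 (mod 11).
Since F(a, b, c) ≡ 0 (mod 11), P lies on the curve.


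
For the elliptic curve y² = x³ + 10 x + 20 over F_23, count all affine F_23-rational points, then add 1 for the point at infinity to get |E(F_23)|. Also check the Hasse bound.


Affine points = {(1, 10), (1, 13), (2, 5), (2, 18), (3, 10), (3, 13), (4, 3), (4, 20), (10, 4), (10, 19), (11, 9), (11, 14), (13, 1), (13, 22), (14, 11), (14, 12), (15, 7), (15, 16), (18, 11), (18, 12), (19, 10), (19, 13), (20, 3), (20, 20), (22, 3), (22, 20)}; affine count = 26; |E(F_23)| = 27.

Discriminant check: Δ ∝ 4a³ + 27b² = 4·10³ + 27·20² = 4·1000 + 27·400 ≡ 11 (mod 23). Nonzero ⇒ E is nonsingular.
For each x ∈ F_23, compute rhs = x³ + 10·x + 20 mod 23, then count y ∈ F_23 with y² ≡ rhs.
  x = 0: rhs = 20, matching y values: none (0 points).
  x = 1: rhs = 8, matching y values: 10, 13 (2 points).
  x = 2: rhs = 2, matching y values: 5, 18 (2 points).
  x = 3: rhs = 8, matching y values: 10, 13 (2 points).
  x = 4: rhs = 9, matching y values: 3, 20 (2 points).
  x = 5: rhs = 11, matching y values: none (0 points).
  x = 6: rhs = 20, matching y values: none (0 points).
  x = 7: rhs = 19, matching y values: none (0 points).
  x = 8: rhs = 14, matching y values: none (0 points).
  x = 9: rhs = 11, matching y values: none (0 points).
  x = 10: rhs = 16, matching y values: 4, 19 (2 points).
  x = 11: rhs = 12, matching y values: 9, 14 (2 points).
  x = 12: rhs = 5, matching y values: none (0 points).
  x = 13: rhs = 1, matching y values: 1, 22 (2 points).
  x = 14: rhs = 6, matching y values: 11, 12 (2 points).
  x = 15: rhs = 3, matching y values: 7, 16 (2 points).
  x = 16: rhs = 21, matching y values: none (0 points).
  x = 17: rhs = 20, matching y values: none (0 points).
  x = 18: rhs = 6, matching y values: 11, 12 (2 points).
  x = 19: rhs = 8, matching y values: 10, 13 (2 points).
  x = 20: rhs = 9, matching y values: 3, 20 (2 points).
  x = 21: rhs = 15, matching y values: none (0 points).
  x = 22: rhs = 9, matching y values: 3, 20 (2 points).
Total affine count: 26.
Full point count |E(F_23)| = 26 + 1 = 27.
Hasse bound: |27 − (23+1)| = |3| = 3 ≤ 2√23 ≈ 9.5917 ✓.


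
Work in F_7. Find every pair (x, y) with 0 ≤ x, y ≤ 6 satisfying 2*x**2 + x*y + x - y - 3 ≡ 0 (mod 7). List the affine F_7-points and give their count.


Affine F_7-points: {(0, 4), (1, 0), (1, 1), (1, 2), (1, 3), (1, 4), (1, 5), (1, 6), (2, 0), (3, 5), (4, 3), (5, 1), (6, 6)}; count = 13.

For each of the 49 pairs (x, y) ∈ F_7², evaluate f(x, y) mod 7. Record the zeros.
  x = 0: [0↦4, 1↦3, 2↦2, 3↦1, 4↦0, 5↦6, 6↦5]  zeros at y ∈ {4}
  x = 1: [0↦0, 1↦0, 2↦0, 3↦0, 4↦0, 5↦0, 6↦0]  zeros at y ∈ {0, 1, 2, 3, 4, 5, 6}
  x = 2: [0↦0, 1↦1, 2↦2, 3↦3, 4↦4, 5↦5, 6↦6]  zeros at y ∈ {0}
  x = 3: [0↦4, 1↦6, 2↦1, 3↦3, 4↦5, 5↦0, 6↦2]  zeros at y ∈ {5}
  x = 4: [0↦5, 1↦1, 2↦4, 3↦0, 4↦3, 5↦6, 6↦2]  zeros at y ∈ {3}
  x = 5: [0↦3, 1↦0, 2↦4, 3↦1, 4↦5, 5↦2, 6↦6]  zeros at y ∈ {1}
  x = 6: [0↦5, 1↦3, 2↦1, 3↦6, 4↦4, 5↦2, 6↦0]  zeros at y ∈ {6}
Collecting zeros: affine points = {(0, 4), (1, 0), (1, 1), (1, 2), (1, 3), (1, 4), (1, 5), (1, 6), (2, 0), (3, 5), (4, 3), (5, 1), (6, 6)}.
Total count |C(F_7)_aff| = 13.


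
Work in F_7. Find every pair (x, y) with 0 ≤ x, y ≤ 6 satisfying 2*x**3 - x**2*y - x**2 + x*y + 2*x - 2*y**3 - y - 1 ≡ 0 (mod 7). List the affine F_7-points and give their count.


Affine F_7-points: {(0, 4), (2, 2), (4, 0), (4, 2), (4, 5), (6, 2)}; count = 6.

For each of the 49 pairs (x, y) ∈ F_7², evaluate f(x, y) mod 7. Record the zeros.
  x = 0: [0↦6, 1↦3, 2↦2, 3↦5, 4↦0, 5↦3, 6↦2]  zeros at y ∈ {4}
  x = 1: [0↦2, 1↦6, 2↦5, 3↦1, 4↦3, 5↦6, 6↦5]  zeros at y ∈ ∅
  x = 2: [0↦1, 1↦3, 2↦0, 3↦1, 4↦1, 5↦2, 6↦6]  zeros at y ∈ {2}
  x = 3: [0↦1, 1↦6, 2↦6, 3↦3, 4↦6, 5↦3, 6↦3]  zeros at y ∈ ∅
  x = 4: [0↦0, 1↦6, 2↦0, 3↦5, 4↦2, 5↦0, 6↦1]  zeros at y ∈ {0, 2, 5}
  x = 5: [0↦3, 1↦1, 2↦1, 3↦5, 4↦1, 5↦5, 6↦5]  zeros at y ∈ ∅
  x = 6: [0↦1, 1↦3, 2↦0, 3↦1, 4↦1, 5↦2, 6↦6]  zeros at y ∈ {2}
Collecting zeros: affine points = {(0, 4), (2, 2), (4, 0), (4, 2), (4, 5), (6, 2)}.
Total count |C(F_7)_aff| = 6.


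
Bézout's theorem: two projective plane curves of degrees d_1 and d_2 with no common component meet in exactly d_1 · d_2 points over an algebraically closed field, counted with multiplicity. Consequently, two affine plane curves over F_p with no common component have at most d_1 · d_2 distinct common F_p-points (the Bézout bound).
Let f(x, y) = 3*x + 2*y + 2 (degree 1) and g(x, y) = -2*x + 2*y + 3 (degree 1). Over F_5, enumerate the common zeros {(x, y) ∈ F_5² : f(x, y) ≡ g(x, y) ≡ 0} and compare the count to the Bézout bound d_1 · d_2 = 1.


Common zeros: ∅; count = 0; Bézout bound = 1.

deg(f) = 1, deg(g) = 1, so Bézout bound = 1.
Scan x ∈ F_5. For each x, list the y ∈ F_5 with f(x, y) ≡ 0 and those with g(x, y) ≡ 0 (mod 5); the common zeros in that column are the intersection.
  x = 0: f ≡ 0 at y ∈ {4}; g ≡ 0 at y ∈ {1}; common: ∅.
  x = 1: f ≡ 0 at y ∈ {0}; g ≡ 0 at y ∈ {2}; common: ∅.
  x = 2: f ≡ 0 at y ∈ {1}; g ≡ 0 at y ∈ {3}; common: ∅.
  x = 3: f ≡ 0 at y ∈ {2}; g ≡ 0 at y ∈ {4}; common: ∅.
  x = 4: f ≡ 0 at y ∈ {3}; g ≡ 0 at y ∈ {0}; common: ∅.
Collecting: common zeros = ∅, so the count is 0.
Comparison with the Bézout bound: 0 ≤ 1 = deg(f)·deg(g), as expected for curves with no common component (the affine F_5-count falls short of the bound because intersections may lie at infinity, over extension fields, or carry multiplicity).


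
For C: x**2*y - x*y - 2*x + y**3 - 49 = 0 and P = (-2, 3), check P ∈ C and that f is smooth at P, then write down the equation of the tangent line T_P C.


Tangent line at P: -17*x + 33*y - 133 = 0.

Step 1: f(-2, 3) = 0, so P lies on C.
Step 2: partial derivatives
  f_x(x, y) = 2*x*y - y - 2, f_y(x, y) = x**2 - x + 3*y**2.
  f_x(P) = -17, f_y(P) = 33 (gradient nonzero, so P is smooth).
Step 3: tangent line at P: -17·(x − -2) + 33·(y − 3) = 0.
Expanding: -17*x + 33*y - 133 = 0.


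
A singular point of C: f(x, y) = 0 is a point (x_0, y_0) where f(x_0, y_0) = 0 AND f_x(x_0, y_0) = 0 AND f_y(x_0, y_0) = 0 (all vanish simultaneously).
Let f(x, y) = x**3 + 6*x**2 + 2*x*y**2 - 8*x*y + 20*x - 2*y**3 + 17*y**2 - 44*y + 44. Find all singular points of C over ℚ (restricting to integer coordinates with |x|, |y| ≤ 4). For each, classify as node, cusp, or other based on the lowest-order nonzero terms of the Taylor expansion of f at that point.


Singular points: {(-2, 2)}; classification: cusp.

Compute partial derivatives:
  f_x = 3*x**2 + 12*x + 2*y**2 - 8*y + 20.
  f_y = 4*x*y - 8*x - 6*y**2 + 34*y - 44.
Scan x_0 ∈ {−4, ..., 4}. For each x_0, f_y(x_0, y) is a polynomial in y; find its integer roots y ∈ {−4, ..., 4}, then test f_x and f at those candidates.
  x = -4: f_y(-4, y) = -6*y**2 + 18*y - 12; vanishes at y ∈ {1, 2}. (-4, 1): f_x = 14 ≠ 0; (-4, 2): f_x = 12 ≠ 0.
  x = -3: f_y(-3, y) = -6*y**2 + 22*y - 20; vanishes at y ∈ {2}. (-3, 2): f_x = 3 ≠ 0.
  x = -2: f_y(-2, y) = -6*y**2 + 26*y - 28; vanishes at y ∈ {2}. (-2, 2): f_x = 0, f = 0 — SINGULAR.
  x = -1: f_y(-1, y) = -6*y**2 + 30*y - 36; vanishes at y ∈ {2, 3}. (-1, 2): f_x = 3 ≠ 0; (-1, 3): f_x = 5 ≠ 0.
  x = 0: f_y(0, y) = -6*y**2 + 34*y - 44; vanishes at y ∈ {2}. (0, 2): f_x = 12 ≠ 0.
  x = 1: f_y(1, y) = -6*y**2 + 38*y - 52; vanishes at y ∈ {2}. (1, 2): f_x = 27 ≠ 0.
  x = 2: f_y(2, y) = -6*y**2 + 42*y - 60; vanishes at y ∈ {2}. (2, 2): f_x = 48 ≠ 0.
  x = 3: f_y(3, y) = -6*y**2 + 46*y - 68; vanishes at y ∈ {2}. (3, 2): f_x = 75 ≠ 0.
  x = 4: f_y(4, y) = -6*y**2 + 50*y - 76; vanishes at y ∈ {2}. (4, 2): f_x = 108 ≠ 0.
Only singular point on the grid: (-2, 2).
Classify: substitute x = -2 + u, y = 2 + v and expand: f = u**3 + 2*u*v**2 - 2*v**3 + v**2.
No constant or linear terms (consistent with a singular point). Quadratic part: v**2. Cubic part: u**3 + 2*u*v**2 - 2*v**3.
The quadratic part v**2 is a perfect square, so there is a single (double) tangent line v = 0, i.e. y = 2. Restricting the cubic part to that line (v = 0) leaves u**3 ≠ 0, so f is not divisible by v and the branch is v² ≈ -u**3 to lowest order — this is a cusp.
Classification: cusp.


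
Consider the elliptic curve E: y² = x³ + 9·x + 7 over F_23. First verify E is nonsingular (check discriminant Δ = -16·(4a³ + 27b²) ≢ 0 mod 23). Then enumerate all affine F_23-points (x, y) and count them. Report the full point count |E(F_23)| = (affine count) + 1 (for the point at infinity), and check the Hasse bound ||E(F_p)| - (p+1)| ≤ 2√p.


Affine points = {(5, 4), (5, 19), (6, 1), (6, 22), (8, 4), (8, 19), (9, 9), (9, 14), (10, 4), (10, 19), (12, 7), (12, 16), (14, 5), (14, 18), (17, 6), (17, 17), (21, 2), (21, 21)}; affine count = 18; |E(F_23)| = 19.

Discriminant check: Δ ∝ 4a³ + 27b² = 4·9³ + 27·7² = 4·729 + 27·49 ≡ 7 (mod 23). Nonzero ⇒ E is nonsingular.
For each x ∈ F_23, compute rhs = x³ + 9·x + 7 mod 23, then count y ∈ F_23 with y² ≡ rhs.
  x = 0: rhs = 7, matching y values: none (0 points).
  x = 1: rhs = 17, matching y values: none (0 points).
  x = 2: rhs = 10, matching y values: none (0 points).
  x = 3: rhs = 15, matching y values: none (0 points).
  x = 4: rhs = 15, matching y values: none (0 points).
  x = 5: rhs = 16, matching y values: 4, 19 (2 points).
  x = 6: rhs = 1, matching y values: 1, 22 (2 points).
  x = 7: rhs = 22, matching y values: none (0 points).
  x = 8: rhs = 16, matching y values: 4, 19 (2 points).
  x = 9: rhs = 12, matching y values: 9, 14 (2 points).
  x = 10: rhs = 16, matching y values: 4, 19 (2 points).
  x = 11: rhs = 11, matching y values: none (0 points).
  x = 12: rhs = 3, matching y values: 7, 16 (2 points).
  x = 13: rhs = 21, matching y values: none (0 points).
  x = 14: rhs = 2, matching y values: 5, 18 (2 points).
  x = 15: rhs = 21, matching y values: none (0 points).
  x = 16: rhs = 15, matching y values: none (0 points).
  x = 17: rhs = 13, matching y values: 6, 17 (2 points).
  x = 18: rhs = 21, matching y values: none (0 points).
  x = 19: rhs = 22, matching y values: none (0 points).
  x = 20: rhs = 22, matching y values: none (0 points).
  x = 21: rhs = 4, matching y values: 2, 21 (2 points).
  x = 22: rhs = 20, matching y values: none (0 points).
Total affine count: 18.
Full point count |E(F_23)| = 18 + 1 = 19.
Hasse bound: |19 − (23+1)| = |-5| = 5 ≤ 2√23 ≈ 9.5917 ✓.


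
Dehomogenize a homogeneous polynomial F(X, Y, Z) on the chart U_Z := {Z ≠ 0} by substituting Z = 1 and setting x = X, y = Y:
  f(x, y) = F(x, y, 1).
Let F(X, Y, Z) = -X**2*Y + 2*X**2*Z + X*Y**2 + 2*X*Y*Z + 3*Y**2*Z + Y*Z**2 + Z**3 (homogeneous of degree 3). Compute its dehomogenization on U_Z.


f(x, y) = -x**2*y + 2*x**2 + x*y**2 + 2*x*y + 3*y**2 + y + 1

On U_Z we set Z = 1. Each monomial c·X^i·Y^j·Z^k in F becomes c·x^i·y^j·1^k = c·x^i·y^j.
Substituting Z = 1: F(X, Y, 1) = -x**2*y + 2*x**2 + x*y**2 + 2*x*y + 3*y**2 + y + 1.
Note: deg(f) ≤ deg(F) = 3; strict inequality happens when F is divisible by Z (lost terms).


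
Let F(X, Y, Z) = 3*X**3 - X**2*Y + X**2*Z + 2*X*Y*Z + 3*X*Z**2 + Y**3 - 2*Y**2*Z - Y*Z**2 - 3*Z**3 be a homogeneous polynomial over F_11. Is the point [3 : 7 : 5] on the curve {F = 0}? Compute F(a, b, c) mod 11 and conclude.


F(3,7,5) ≡ 10 (mod 11); P is NOT on the curve.

Evaluate F(3, 7, 5) term-by-term (mod 11).
  3*X**3 ↦ 3·27·1·1 = 81
  -X**2*Y ↦ -1·9·7·1 = -63
  X**2*Z ↦ 1·9·1·5 = 45
  2*X*Y*Z ↦ 2·3·7·5 = 210
  3*X*Z**2 ↦ 3·3·1·25 = 225
  Y**3 ↦ 1·1·343·1 = 343
  -2*Y**2*Z ↦ -2·1·49·5 = -490
  -Y*Z**2 ↦ -1·1·7·25 = -175
  -3*Z**3 ↦ -3·1·1·125 = -375
Sum: F(3, 7, 5) = (81) + (-63) + (45) + (210) + (225) + (343) + (-490) + (-175) + (-375) = -199.
Reducing mod 11: -199 ≡ 10 (mod 11).
Since F(a, b, c) ≡ 10 ≠ 0 (mod 11), P does NOT lie on the curve.


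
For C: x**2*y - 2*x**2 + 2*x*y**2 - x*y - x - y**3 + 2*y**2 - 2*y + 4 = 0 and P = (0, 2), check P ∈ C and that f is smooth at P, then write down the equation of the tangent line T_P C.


Tangent line at P: 5*x - 6*y + 12 = 0.

Step 1: f(0, 2) = 0, so P lies on C.
Step 2: partial derivatives
  f_x(x, y) = 2*x*y - 4*x + 2*y**2 - y - 1, f_y(x, y) = x**2 + 4*x*y - x - 3*y**2 + 4*y - 2.
  f_x(P) = 5, f_y(P) = -6 (gradient nonzero, so P is smooth).
Step 3: tangent line at P: 5·(x − 0) + -6·(y − 2) = 0.
Expanding: 5*x - 6*y + 12 = 0.


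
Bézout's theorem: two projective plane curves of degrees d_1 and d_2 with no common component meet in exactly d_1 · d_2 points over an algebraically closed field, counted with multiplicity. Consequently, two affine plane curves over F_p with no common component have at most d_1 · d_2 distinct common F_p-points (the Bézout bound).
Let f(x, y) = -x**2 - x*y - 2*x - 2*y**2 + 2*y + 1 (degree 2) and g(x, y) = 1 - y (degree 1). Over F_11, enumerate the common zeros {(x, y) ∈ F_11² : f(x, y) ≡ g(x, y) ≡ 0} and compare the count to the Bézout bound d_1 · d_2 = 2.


Common zeros: ∅; count = 0; Bézout bound = 2.

deg(f) = 2, deg(g) = 1, so Bézout bound = 2.
Scan x ∈ F_11. For each x, list the y ∈ F_11 with f(x, y) ≡ 0 and those with g(x, y) ≡ 0 (mod 11); the common zeros in that column are the intersection.
  x = 0: f ≡ 0 at y ∈ {3, 9}; g ≡ 0 at y ∈ {1}; common: ∅.
  x = 1: f ≡ 0 at y ∈ ∅; g ≡ 0 at y ∈ {1}; common: ∅.
  x = 2: f ≡ 0 at y ∈ ∅; g ≡ 0 at y ∈ {1}; common: ∅.
  x = 3: f ≡ 0 at y ∈ ∅; g ≡ 0 at y ∈ {1}; common: ∅.
  x = 4: f ≡ 0 at y ∈ ∅; g ≡ 0 at y ∈ {1}; common: ∅.
  x = 5: f ≡ 0 at y ∈ {5, 10}; g ≡ 0 at y ∈ {1}; common: ∅.
  x = 6: f ≡ 0 at y ∈ {3, 6}; g ≡ 0 at y ∈ {1}; common: ∅.
  x = 7: f ≡ 0 at y ∈ ∅; g ≡ 0 at y ∈ {1}; common: ∅.
  x = 8: f ≡ 0 at y ∈ {2, 6}; g ≡ 0 at y ∈ {1}; common: ∅.
  x = 9: f ≡ 0 at y ∈ ∅; g ≡ 0 at y ∈ {1}; common: ∅.
  x = 10: f ≡ 0 at y ∈ {2, 5}; g ≡ 0 at y ∈ {1}; common: ∅.
Collecting: common zeros = ∅, so the count is 0.
Comparison with the Bézout bound: 0 ≤ 2 = deg(f)·deg(g), as expected for curves with no common component (the affine F_11-count falls short of the bound because intersections may lie at infinity, over extension fields, or carry multiplicity).


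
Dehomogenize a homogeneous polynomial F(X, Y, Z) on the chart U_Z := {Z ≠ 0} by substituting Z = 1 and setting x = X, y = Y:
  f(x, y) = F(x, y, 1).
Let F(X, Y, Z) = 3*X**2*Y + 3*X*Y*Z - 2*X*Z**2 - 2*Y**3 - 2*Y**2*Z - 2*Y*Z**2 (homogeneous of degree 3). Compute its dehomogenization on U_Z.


f(x, y) = 3*x**2*y + 3*x*y - 2*x - 2*y**3 - 2*y**2 - 2*y

On U_Z we set Z = 1. Each monomial c·X^i·Y^j·Z^k in F becomes c·x^i·y^j·1^k = c·x^i·y^j.
Substituting Z = 1: F(X, Y, 1) = 3*x**2*y + 3*x*y - 2*x - 2*y**3 - 2*y**2 - 2*y.
Note: deg(f) ≤ deg(F) = 3; strict inequality happens when F is divisible by Z (lost terms).


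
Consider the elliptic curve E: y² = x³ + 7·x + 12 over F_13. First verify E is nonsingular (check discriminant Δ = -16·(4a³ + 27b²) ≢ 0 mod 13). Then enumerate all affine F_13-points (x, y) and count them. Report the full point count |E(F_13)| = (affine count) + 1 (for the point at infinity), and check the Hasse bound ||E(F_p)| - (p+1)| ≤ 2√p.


Affine points = {(0, 5), (0, 8), (4, 0), (5, 4), (5, 9), (6, 6), (6, 7), (7, 1), (7, 12), (10, 4), (10, 9), (11, 4), (11, 9), (12, 2), (12, 11)}; affine count = 15; |E(F_13)| = 16.

Discriminant check: Δ ∝ 4a³ + 27b² = 4·7³ + 27·12² = 4·343 + 27·144 ≡ 8 (mod 13). Nonzero ⇒ E is nonsingular.
For each x ∈ F_13, compute rhs = x³ + 7·x + 12 mod 13, then count y ∈ F_13 with y² ≡ rhs.
  x = 0: rhs = 12, matching y values: 5, 8 (2 points).
  x = 1: rhs = 7, matching y values: none (0 points).
  x = 2: rhs = 8, matching y values: none (0 points).
  x = 3: rhs = 8, matching y values: none (0 points).
  x = 4: rhs = 0, matching y values: 0 (1 points).
  x = 5: rhs = 3, matching y values: 4, 9 (2 points).
  x = 6: rhs = 10, matching y values: 6, 7 (2 points).
  x = 7: rhs = 1, matching y values: 1, 12 (2 points).
  x = 8: rhs = 8, matching y values: none (0 points).
  x = 9: rhs = 11, matching y values: none (0 points).
  x = 10: rhs = 3, matching y values: 4, 9 (2 points).
  x = 11: rhs = 3, matching y values: 4, 9 (2 points).
  x = 12: rhs = 4, matching y values: 2, 11 (2 points).
Total affine count: 15.
Full point count |E(F_13)| = 15 + 1 = 16.
Hasse bound: |16 − (13+1)| = |2| = 2 ≤ 2√13 ≈ 7.2111 ✓.


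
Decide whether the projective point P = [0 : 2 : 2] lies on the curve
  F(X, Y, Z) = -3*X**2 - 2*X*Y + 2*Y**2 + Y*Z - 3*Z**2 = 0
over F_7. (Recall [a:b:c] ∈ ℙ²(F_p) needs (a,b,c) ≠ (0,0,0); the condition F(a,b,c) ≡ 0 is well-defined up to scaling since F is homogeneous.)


F(0,2,2) ≡ 0 (mod 7); P is on the curve.

Evaluate F(0, 2, 2) term-by-term (mod 7).
  -3*X**2 ↦ -3·0·1·1 = 0
  -2*X*Y ↦ -2·0·2·1 = 0
  2*Y**2 ↦ 2·1·4·1 = 8
  Y*Z ↦ 1·1·2·2 = 4
  -3*Z**2 ↦ -3·1·1·4 = -12
Sum: F(0, 2, 2) = (0) + (0) + (8) + (4) + (-12) = 0.
Reducing mod 7: 0 ≡ 0 (mod 7).
Since F(a, b, c) ≡ 0 (mod 7), P lies on the curve.


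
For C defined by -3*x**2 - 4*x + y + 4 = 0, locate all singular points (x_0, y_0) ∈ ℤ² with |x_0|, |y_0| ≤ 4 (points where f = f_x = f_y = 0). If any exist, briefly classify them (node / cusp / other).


No singular points in the scanned grid; C is smooth there.

Compute partial derivatives:
  f_x = -6*x - 4.
  f_y = 1.
f_y = 1 is a nonzero constant, so f_y never vanishes: no point (x, y) can satisfy f = f_x = f_y = 0. In particular no (x, y) ∈ {−4, ..., 4}² is singular; the curve is smooth.


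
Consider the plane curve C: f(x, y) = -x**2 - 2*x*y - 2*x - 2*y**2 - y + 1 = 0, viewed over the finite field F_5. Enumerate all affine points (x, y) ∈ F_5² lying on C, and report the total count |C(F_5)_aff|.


Affine F_5-points: {(0, 3), (0, 4), (2, 2), (2, 3)}; count = 4.

For each of the 25 pairs (x, y) ∈ F_5², evaluate f(x, y) mod 5. Record the zeros.
  x = 0: [0↦1, 1↦3, 2↦1, 3↦0, 4↦0]  zeros at y ∈ {3, 4}
  x = 1: [0↦3, 1↦3, 2↦4, 3↦1, 4↦4]  zeros at y ∈ ∅
  x = 2: [0↦3, 1↦1, 2↦0, 3↦0, 4↦1]  zeros at y ∈ {2, 3}
  x = 3: [0↦1, 1↦2, 2↦4, 3↦2, 4↦1]  zeros at y ∈ ∅
  x = 4: [0↦2, 1↦1, 2↦1, 3↦2, 4↦4]  zeros at y ∈ ∅
Collecting zeros: affine points = {(0, 3), (0, 4), (2, 2), (2, 3)}.
Total count |C(F_5)_aff| = 4.


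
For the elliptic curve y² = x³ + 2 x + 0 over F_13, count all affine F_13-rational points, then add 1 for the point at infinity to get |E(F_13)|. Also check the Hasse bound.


Affine points = {(0, 0), (1, 4), (1, 9), (2, 5), (2, 8), (11, 1), (11, 12), (12, 6), (12, 7)}; affine count = 9; |E(F_13)| = 10.

Discriminant check: Δ ∝ 4a³ + 27b² = 4·2³ + 27·0² = 4·8 + 27·0 ≡ 6 (mod 13). Nonzero ⇒ E is nonsingular.
For each x ∈ F_13, compute rhs = x³ + 2·x + 0 mod 13, then count y ∈ F_13 with y² ≡ rhs.
  x = 0: rhs = 0, matching y values: 0 (1 points).
  x = 1: rhs = 3, matching y values: 4, 9 (2 points).
  x = 2: rhs = 12, matching y values: 5, 8 (2 points).
  x = 3: rhs = 7, matching y values: none (0 points).
  x = 4: rhs = 7, matching y values: none (0 points).
  x = 5: rhs = 5, matching y values: none (0 points).
  x = 6: rhs = 7, matching y values: none (0 points).
  x = 7: rhs = 6, matching y values: none (0 points).
  x = 8: rhs = 8, matching y values: none (0 points).
  x = 9: rhs = 6, matching y values: none (0 points).
  x = 10: rhs = 6, matching y values: none (0 points).
  x = 11: rhs = 1, matching y values: 1, 12 (2 points).
  x = 12: rhs = 10, matching y values: 6, 7 (2 points).
Total affine count: 9.
Full point count |E(F_13)| = 9 + 1 = 10.
Hasse bound: |10 − (13+1)| = |-4| = 4 ≤ 2√13 ≈ 7.2111 ✓.


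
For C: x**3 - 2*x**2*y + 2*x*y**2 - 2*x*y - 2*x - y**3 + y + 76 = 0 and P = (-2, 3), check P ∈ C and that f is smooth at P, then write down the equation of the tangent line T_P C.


Tangent line at P: 46*x - 54*y + 254 = 0.

Step 1: f(-2, 3) = 0, so P lies on C.
Step 2: partial derivatives
  f_x(x, y) = 3*x**2 - 4*x*y + 2*y**2 - 2*y - 2, f_y(x, y) = -2*x**2 + 4*x*y - 2*x - 3*y**2 + 1.
  f_x(P) = 46, f_y(P) = -54 (gradient nonzero, so P is smooth).
Step 3: tangent line at P: 46·(x − -2) + -54·(y − 3) = 0.
Expanding: 46*x - 54*y + 254 = 0.


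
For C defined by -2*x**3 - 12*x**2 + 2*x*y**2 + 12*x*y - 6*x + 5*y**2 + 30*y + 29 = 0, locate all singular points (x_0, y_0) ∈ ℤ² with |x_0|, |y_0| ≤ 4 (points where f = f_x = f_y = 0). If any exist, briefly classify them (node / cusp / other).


Singular points: {(-2, -3)}; classification: cusp.

Compute partial derivatives:
  f_x = -6*x**2 - 24*x + 2*y**2 + 12*y - 6.
  f_y = 4*x*y + 12*x + 10*y + 30.
Scan x_0 ∈ {−4, ..., 4}. For each x_0, f_y(x_0, y) is a polynomial in y; find its integer roots y ∈ {−4, ..., 4}, then test f_x and f at those candidates.
  x = -4: f_y(-4, y) = -6*y - 18; vanishes at y ∈ {-3}. (-4, -3): f_x = -24 ≠ 0.
  x = -3: f_y(-3, y) = -2*y - 6; vanishes at y ∈ {-3}. (-3, -3): f_x = -6 ≠ 0.
  x = -2: f_y(-2, y) = 2*y + 6; vanishes at y ∈ {-3}. (-2, -3): f_x = 0, f = 0 — SINGULAR.
  x = -1: f_y(-1, y) = 6*y + 18; vanishes at y ∈ {-3}. (-1, -3): f_x = -6 ≠ 0.
  x = 0: f_y(0, y) = 10*y + 30; vanishes at y ∈ {-3}. (0, -3): f_x = -24 ≠ 0.
  x = 1: f_y(1, y) = 14*y + 42; vanishes at y ∈ {-3}. (1, -3): f_x = -54 ≠ 0.
  x = 2: f_y(2, y) = 18*y + 54; vanishes at y ∈ {-3}. (2, -3): f_x = -96 ≠ 0.
  x = 3: f_y(3, y) = 22*y + 66; vanishes at y ∈ {-3}. (3, -3): f_x = -150 ≠ 0.
  x = 4: f_y(4, y) = 26*y + 78; vanishes at y ∈ {-3}. (4, -3): f_x = -216 ≠ 0.
Only singular point on the grid: (-2, -3).
Classify: substitute x = -2 + u, y = -3 + v and expand: f = -2*u**3 + 2*u*v**2 + v**2.
No constant or linear terms (consistent with a singular point). Quadratic part: v**2. Cubic part: -2*u**3 + 2*u*v**2.
The quadratic part v**2 is a perfect square, so there is a single (double) tangent line v = 0, i.e. y = -3. Restricting the cubic part to that line (v = 0) leaves -2*u**3 ≠ 0, so f is not divisible by v and the branch is v² ≈ 2*u**3 to lowest order — this is a cusp.
Classification: cusp.


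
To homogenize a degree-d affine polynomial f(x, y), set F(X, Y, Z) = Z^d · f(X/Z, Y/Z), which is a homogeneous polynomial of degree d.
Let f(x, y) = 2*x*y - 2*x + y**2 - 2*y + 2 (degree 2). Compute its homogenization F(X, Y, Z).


F(X, Y, Z) = 2*X*Y - 2*X*Z + Y**2 - 2*Y*Z + 2*Z**2

deg(f) = 2.
Substitute x = X/Z, y = Y/Z into f, then multiply by Z^2.
  monomial 2·x^1·y^1 ↦ 2·X^1·Y^1·Z^0.
  monomial -2·x^1·y^0 ↦ -2·X^1·Y^0·Z^1.
  monomial 1·x^0·y^2 ↦ 1·X^0·Y^2·Z^0.
  monomial -2·x^0·y^1 ↦ -2·X^0·Y^1·Z^1.
  monomial 2·x^0·y^0 ↦ 2·X^0·Y^0·Z^2.
Collecting: F(X, Y, Z) = 2*X*Y - 2*X*Z + Y**2 - 2*Y*Z + 2*Z**2.


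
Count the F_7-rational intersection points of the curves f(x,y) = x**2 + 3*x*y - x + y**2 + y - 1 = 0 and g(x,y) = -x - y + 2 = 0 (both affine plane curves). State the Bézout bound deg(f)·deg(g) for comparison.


Common zeros: ∅; count = 0; Bézout bound = 2.

deg(f) = 2, deg(g) = 1, so Bézout bound = 2.
Scan x ∈ F_7. For each x, list the y ∈ F_7 with f(x, y) ≡ 0 and those with g(x, y) ≡ 0 (mod 7); the common zeros in that column are the intersection.
  x = 0: f ≡ 0 at y ∈ ∅; g ≡ 0 at y ∈ {2}; common: ∅.
  x = 1: f ≡ 0 at y ∈ ∅; g ≡ 0 at y ∈ {1}; common: ∅.
  x = 2: f ≡ 0 at y ∈ ∅; g ≡ 0 at y ∈ {0}; common: ∅.
  x = 3: f ≡ 0 at y ∈ ∅; g ≡ 0 at y ∈ {6}; common: ∅.
  x = 4: f ≡ 0 at y ∈ ∅; g ≡ 0 at y ∈ {5}; common: ∅.
  x = 5: f ≡ 0 at y ∈ ∅; g ≡ 0 at y ∈ {4}; common: ∅.
  x = 6: f ≡ 0 at y ∈ {1}; g ≡ 0 at y ∈ {3}; common: ∅.
Collecting: common zeros = ∅, so the count is 0.
Comparison with the Bézout bound: 0 ≤ 2 = deg(f)·deg(g), as expected for curves with no common component (the affine F_7-count falls short of the bound because intersections may lie at infinity, over extension fields, or carry multiplicity).


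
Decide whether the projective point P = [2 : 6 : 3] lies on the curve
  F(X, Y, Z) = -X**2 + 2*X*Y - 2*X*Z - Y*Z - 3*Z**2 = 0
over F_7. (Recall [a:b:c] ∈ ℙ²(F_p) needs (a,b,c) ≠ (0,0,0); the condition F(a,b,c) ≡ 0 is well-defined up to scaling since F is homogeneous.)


F(2,6,3) ≡ 5 (mod 7); P is NOT on the curve.

Evaluate F(2, 6, 3) term-by-term (mod 7).
  -X**2 ↦ -1·4·1·1 = -4
  2*X*Y ↦ 2·2·6·1 = 24
  -2*X*Z ↦ -2·2·1·3 = -12
  -Y*Z ↦ -1·1·6·3 = -18
  -3*Z**2 ↦ -3·1·1·9 = -27
Sum: F(2, 6, 3) = (-4) + (24) + (-12) + (-18) + (-27) = -37.
Reducing mod 7: -37 ≡ 5 (mod 7).
Since F(a, b, c) ≡ 5 ≠ 0 (mod 7), P does NOT lie on the curve.


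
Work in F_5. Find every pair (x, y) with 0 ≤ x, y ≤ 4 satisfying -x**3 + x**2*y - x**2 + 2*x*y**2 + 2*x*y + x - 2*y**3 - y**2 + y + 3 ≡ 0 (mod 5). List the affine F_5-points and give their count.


Affine F_5-points: {(0, 2), (1, 1), (3, 0)}; count = 3.

For each of the 25 pairs (x, y) ∈ F_5², evaluate f(x, y) mod 5. Record the zeros.
  x = 0: [0↦3, 1↦1, 2↦0, 3↦3, 4↦3]  zeros at y ∈ {2}
  x = 1: [0↦2, 1↦0, 2↦3, 3↦4, 4↦1]  zeros at y ∈ {1}
  x = 2: [0↦3, 1↦3, 2↦2, 3↦3, 4↦4]  zeros at y ∈ ∅
  x = 3: [0↦0, 1↦4, 2↦1, 3↦4, 4↦1]  zeros at y ∈ {0}
  x = 4: [0↦2, 1↦2, 2↦4, 3↦1, 4↦1]  zeros at y ∈ ∅
Collecting zeros: affine points = {(0, 2), (1, 1), (3, 0)}.
Total count |C(F_5)_aff| = 3.


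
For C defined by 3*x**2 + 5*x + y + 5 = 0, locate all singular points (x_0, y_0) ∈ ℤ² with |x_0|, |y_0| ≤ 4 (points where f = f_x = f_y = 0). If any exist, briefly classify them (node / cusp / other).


No singular points in the scanned grid; C is smooth there.

Compute partial derivatives:
  f_x = 6*x + 5.
  f_y = 1.
f_y = 1 is a nonzero constant, so f_y never vanishes: no point (x, y) can satisfy f = f_x = f_y = 0. In particular no (x, y) ∈ {−4, ..., 4}² is singular; the curve is smooth.


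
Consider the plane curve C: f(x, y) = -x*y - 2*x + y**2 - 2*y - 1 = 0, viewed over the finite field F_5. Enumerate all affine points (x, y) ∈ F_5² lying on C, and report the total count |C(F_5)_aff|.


Affine F_5-points: {(1, 1), (1, 2), (2, 0), (2, 4)}; count = 4.

For each of the 25 pairs (x, y) ∈ F_5², evaluate f(x, y) mod 5. Record the zeros.
  x = 0: [0↦4, 1↦3, 2↦4, 3↦2, 4↦2]  zeros at y ∈ ∅
  x = 1: [0↦2, 1↦0, 2↦0, 3↦2, 4↦1]  zeros at y ∈ {1, 2}
  x = 2: [0↦0, 1↦2, 2↦1, 3↦2, 4↦0]  zeros at y ∈ {0, 4}
  x = 3: [0↦3, 1↦4, 2↦2, 3↦2, 4↦4]  zeros at y ∈ ∅
  x = 4: [0↦1, 1↦1, 2↦3, 3↦2, 4↦3]  zeros at y ∈ ∅
Collecting zeros: affine points = {(1, 1), (1, 2), (2, 0), (2, 4)}.
Total count |C(F_5)_aff| = 4.


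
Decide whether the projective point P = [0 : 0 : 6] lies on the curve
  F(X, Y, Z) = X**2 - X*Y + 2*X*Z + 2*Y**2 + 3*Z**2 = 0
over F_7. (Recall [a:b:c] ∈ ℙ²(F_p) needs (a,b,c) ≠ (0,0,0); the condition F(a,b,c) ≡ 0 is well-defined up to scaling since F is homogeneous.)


F(0,0,6) ≡ 3 (mod 7); P is NOT on the curve.

Evaluate F(0, 0, 6) term-by-term (mod 7).
  X**2 ↦ 1·0·1·1 = 0
  -X*Y ↦ -1·0·0·1 = 0
  2*X*Z ↦ 2·0·1·6 = 0
  2*Y**2 ↦ 2·1·0·1 = 0
  3*Z**2 ↦ 3·1·1·36 = 108
Sum: F(0, 0, 6) = (0) + (0) + (0) + (0) + (108) = 108.
Reducing mod 7: 108 ≡ 3 (mod 7).
Since F(a, b, c) ≡ 3 ≠ 0 (mod 7), P does NOT lie on the curve.


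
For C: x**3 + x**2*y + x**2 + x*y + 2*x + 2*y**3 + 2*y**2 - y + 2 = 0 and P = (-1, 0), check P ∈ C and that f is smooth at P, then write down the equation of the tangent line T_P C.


Tangent line at P: 3*x - y + 3 = 0.

Step 1: f(-1, 0) = 0, so P lies on C.
Step 2: partial derivatives
  f_x(x, y) = 3*x**2 + 2*x*y + 2*x + y + 2, f_y(x, y) = x**2 + x + 6*y**2 + 4*y - 1.
  f_x(P) = 3, f_y(P) = -1 (gradient nonzero, so P is smooth).
Step 3: tangent line at P: 3·(x − -1) + -1·(y − 0) = 0.
Expanding: 3*x - y + 3 = 0.


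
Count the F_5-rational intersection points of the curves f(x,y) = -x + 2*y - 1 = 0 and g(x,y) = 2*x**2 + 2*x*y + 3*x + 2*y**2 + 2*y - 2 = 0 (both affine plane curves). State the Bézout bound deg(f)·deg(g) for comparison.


Common zeros: ∅; count = 0; Bézout bound = 2.

deg(f) = 1, deg(g) = 2, so Bézout bound = 2.
Scan x ∈ F_5. For each x, list the y ∈ F_5 with f(x, y) ≡ 0 and those with g(x, y) ≡ 0 (mod 5); the common zeros in that column are the intersection.
  x = 0: f ≡ 0 at y ∈ {3}; g ≡ 0 at y ∈ {2}; common: ∅.
  x = 1: f ≡ 0 at y ∈ {1}; g ≡ 0 at y ∈ ∅; common: ∅.
  x = 2: f ≡ 0 at y ∈ {4}; g ≡ 0 at y ∈ {1}; common: ∅.
  x = 3: f ≡ 0 at y ∈ {2}; g ≡ 0 at y ∈ {0, 1}; common: ∅.
  x = 4: f ≡ 0 at y ∈ {0}; g ≡ 0 at y ∈ {2, 3}; common: ∅.
Collecting: common zeros = ∅, so the count is 0.
Comparison with the Bézout bound: 0 ≤ 2 = deg(f)·deg(g), as expected for curves with no common component (the affine F_5-count falls short of the bound because intersections may lie at infinity, over extension fields, or carry multiplicity).
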